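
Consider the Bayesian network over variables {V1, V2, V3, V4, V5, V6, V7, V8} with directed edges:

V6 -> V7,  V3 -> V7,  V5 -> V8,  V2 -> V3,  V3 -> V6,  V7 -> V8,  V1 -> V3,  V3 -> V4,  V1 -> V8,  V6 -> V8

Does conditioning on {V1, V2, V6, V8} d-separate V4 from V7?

There are 5 undirected paths between V4 and V7; checking each against the conditioning set {V1, V2, V6, V8}:
Path 1: V4 ← V3 → V6 → V8 ← V7
  V6 is a chain here and V6 is conditioned on, so the path is blocked at V6.
Path 2: V4 ← V3 → V6 → V7
  V6 is a chain here and V6 is conditioned on, so the path is blocked at V6.
Path 3: V4 ← V3 → V7
  V3 is a fork and V3 is not conditioned on — no node blocks this path, so it is active.
Path 4: V4 ← V3 ← V1 → V8 ← V6 → V7
  V1 is a fork here and V1 is conditioned on, so the path is blocked at V1.
Path 5: V4 ← V3 ← V1 → V8 ← V7
  V1 is a fork here and V1 is conditioned on, so the path is blocked at V1.
Since the path V4 ← V3 → V7 is active, V4 and V7 are not d-separated given {V1, V2, V6, V8}.

No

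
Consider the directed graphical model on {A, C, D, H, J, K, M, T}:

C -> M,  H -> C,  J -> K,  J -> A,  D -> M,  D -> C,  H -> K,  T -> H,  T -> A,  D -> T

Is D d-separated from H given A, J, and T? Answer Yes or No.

There are 4 undirected paths between D and H; checking each against the conditioning set {A, J, T}:
  1. D → T → H — T:chain[blocks] ⇒ blocked
  2. D → T → A ← J → K ← H — T:chain[blocks]; A:collider[open]; J:fork[blocks]; K:collider[blocks] ⇒ blocked
  3. D → C ← H — C:collider[blocks] ⇒ blocked
  4. D → M ← C ← H — M:collider[blocks]; C:chain[open] ⇒ blocked
Since every path is blocked, d-separation holds.

Yes — D and H are d-separated given {A, J, T}.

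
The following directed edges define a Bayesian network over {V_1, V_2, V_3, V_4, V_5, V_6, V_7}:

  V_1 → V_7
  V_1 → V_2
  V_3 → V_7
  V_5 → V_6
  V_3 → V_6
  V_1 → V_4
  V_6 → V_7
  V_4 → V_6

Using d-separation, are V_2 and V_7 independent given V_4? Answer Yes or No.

Enumerating the 3 paths from V_2 to V_7 and testing each for blocking by {V_4}:
Path 1: V_2 ← V_1 → V_4 → V_6 ← V_3 → V_7
  V_4 is a chain here and V_4 is conditioned on, so the path is blocked at V_4.
Path 2: V_2 ← V_1 → V_4 → V_6 → V_7
  V_4 is a chain here and V_4 is conditioned on, so the path is blocked at V_4.
Path 3: V_2 ← V_1 → V_7
  V_1 is a fork and V_1 is not conditioned on — no node blocks this path, so it is active.
Since the path V_2 ← V_1 → V_7 is active, V_2 and V_7 are not d-separated given {V_4}.

No — V_2 and V_7 are not d-separated given {V_4}.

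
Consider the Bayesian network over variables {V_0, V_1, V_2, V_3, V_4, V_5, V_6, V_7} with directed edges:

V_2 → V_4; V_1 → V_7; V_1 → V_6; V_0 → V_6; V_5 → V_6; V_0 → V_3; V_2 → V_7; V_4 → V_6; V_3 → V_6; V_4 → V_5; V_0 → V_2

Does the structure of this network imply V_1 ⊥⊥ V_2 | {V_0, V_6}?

No

5 paths connect V_1 and V_2; each must be blocked for d-separation to hold:
  1. V_1 → V_6 ← V_5 ← V_4 ← V_2 — V_6:collider[open]; V_5:chain[open]; V_4:chain[open] ⇒ active
  2. V_1 → V_6 ← V_4 ← V_2 — V_6:collider[open]; V_4:chain[open] ⇒ active
  3. V_1 → V_6 ← V_0 → V_2 — V_6:collider[open]; V_0:fork[blocks] ⇒ blocked
  4. V_1 → V_6 ← V_3 ← V_0 → V_2 — V_6:collider[open]; V_3:chain[open]; V_0:fork[blocks] ⇒ blocked
  5. V_1 → V_7 ← V_2 — V_7:collider[blocks] ⇒ blocked
At least one path is unblocked, so d-separation fails.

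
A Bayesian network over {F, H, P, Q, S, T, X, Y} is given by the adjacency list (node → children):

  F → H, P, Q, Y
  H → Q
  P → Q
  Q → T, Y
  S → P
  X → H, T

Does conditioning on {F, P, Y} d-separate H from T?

No

There are 5 undirected paths between H and T; checking each against the conditioning set {F, P, Y}:
Path 1: H ← F → Y ← Q → T
  F is a fork here and F is conditioned on, so the path is blocked at F.
Path 2: H ← F → Q → T
  F is a fork here and F is conditioned on, so the path is blocked at F.
Path 3: H ← F → P → Q → T
  F is a fork here and F is conditioned on, so the path is blocked at F.
Path 4: H → Q → T
  Q is a chain and Q is not conditioned on — no node blocks this path, so it is active.
Path 5: H ← X → T
  X is a fork and X is not conditioned on — no node blocks this path, so it is active.
Since the path H → Q → T is active, H and T are not d-separated given {F, P, Y}.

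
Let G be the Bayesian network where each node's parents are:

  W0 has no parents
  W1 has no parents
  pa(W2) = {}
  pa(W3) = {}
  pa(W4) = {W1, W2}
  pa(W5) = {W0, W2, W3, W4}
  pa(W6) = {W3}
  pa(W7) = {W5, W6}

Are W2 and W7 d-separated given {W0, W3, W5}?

There are 4 undirected paths between W2 and W7; checking each against the conditioning set {W0, W3, W5}:
  1. W2 → W5 → W7 — W5:chain[blocks] ⇒ blocked
  2. W2 → W5 ← W3 → W6 → W7 — W5:collider[open]; W3:fork[blocks]; W6:chain[open] ⇒ blocked
  3. W2 → W4 → W5 → W7 — W4:chain[open]; W5:chain[blocks] ⇒ blocked
  4. W2 → W4 → W5 ← W3 → W6 → W7 — W4:chain[open]; W5:collider[open]; W3:fork[blocks]; W6:chain[open] ⇒ blocked
Since every path is blocked, d-separation holds.

Yes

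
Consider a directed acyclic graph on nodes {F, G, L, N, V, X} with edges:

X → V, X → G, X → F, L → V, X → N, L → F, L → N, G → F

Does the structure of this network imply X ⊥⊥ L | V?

4 paths connect X and L; each must be blocked for d-separation to hold:
Path 1: X → F ← L
  F is a collider here and neither F nor any of its descendants is conditioned on, so the collider stays closed — the path is blocked at F.
Path 2: X → N ← L
  N is a collider here and neither N nor any of its descendants is conditioned on, so the collider stays closed — the path is blocked at N.
Path 3: X → V ← L
  V is a collider and V is conditioned on, which opens it — no node blocks this path, so it is active.
Path 4: X → G → F ← L
  F is a collider here and neither F nor any of its descendants is conditioned on, so the collider stays closed — the path is blocked at F.
Because an active path exists, X and L are not d-separated.

No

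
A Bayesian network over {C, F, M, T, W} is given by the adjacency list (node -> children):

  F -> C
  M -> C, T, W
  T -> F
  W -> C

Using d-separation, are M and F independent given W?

No

We examine all 3 paths between M and F:
Path 1: M → W → C ← F
  W is a chain here and W is conditioned on, so the path is blocked at W.
Path 2: M → C ← F
  C is a collider here and neither C nor any of its descendants is conditioned on, so the collider stays closed — the path is blocked at C.
Path 3: M → T → F
  T is a chain and T is not conditioned on — no node blocks this path, so it is active.
At least one path is unblocked, so d-separation fails.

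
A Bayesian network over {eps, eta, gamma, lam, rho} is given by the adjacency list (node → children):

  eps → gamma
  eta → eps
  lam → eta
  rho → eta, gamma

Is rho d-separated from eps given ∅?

No

We examine all 2 paths between rho and eps:
  1. rho → eta → eps — eta:chain[open] ⇒ active
  2. rho → gamma ← eps — gamma:collider[blocks] ⇒ blocked
At least one path is unblocked, so d-separation fails.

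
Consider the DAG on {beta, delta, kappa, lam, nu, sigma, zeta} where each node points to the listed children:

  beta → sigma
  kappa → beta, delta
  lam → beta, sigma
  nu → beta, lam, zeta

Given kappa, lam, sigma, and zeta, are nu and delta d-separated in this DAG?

Yes

Enumerating the 3 paths from nu to delta and testing each for blocking by {kappa, lam, sigma, zeta}:
Path 1: nu → lam → sigma ← beta ← kappa → delta
  lam is a chain here and lam is conditioned on, so the path is blocked at lam.
Path 2: nu → lam → beta ← kappa → delta
  lam is a chain here and lam is conditioned on, so the path is blocked at lam.
Path 3: nu → beta ← kappa → delta
  kappa is a fork here and kappa is conditioned on, so the path is blocked at kappa.
All paths are blocked; nu ⊥ delta | {kappa, lam, sigma, zeta} holds.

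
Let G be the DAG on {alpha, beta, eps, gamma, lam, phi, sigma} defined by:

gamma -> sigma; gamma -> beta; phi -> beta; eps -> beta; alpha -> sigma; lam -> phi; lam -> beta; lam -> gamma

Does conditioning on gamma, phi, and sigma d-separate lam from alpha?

We examine all 3 paths between lam and alpha:
Path 1: lam → gamma → sigma ← alpha
  gamma is a chain here and gamma is conditioned on, so the path is blocked at gamma.
Path 2: lam → beta ← gamma → sigma ← alpha
  beta is a collider here and neither beta nor any of its descendants is conditioned on, so the collider stays closed — the path is blocked at beta.
Path 3: lam → phi → beta ← gamma → sigma ← alpha
  phi is a chain here and phi is conditioned on, so the path is blocked at phi.
Since every path is blocked, d-separation holds.

Yes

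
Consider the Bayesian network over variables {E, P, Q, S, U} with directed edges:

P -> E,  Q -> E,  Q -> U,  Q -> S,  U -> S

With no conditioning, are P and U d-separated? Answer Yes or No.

Yes

We examine all 2 paths between P and U:
Path 1: P → E ← Q → U
  E is a collider here and neither E nor any of its descendants is conditioned on, so the collider stays closed — the path is blocked at E.
Path 2: P → E ← Q → S ← U
  E is a collider here and neither E nor any of its descendants is conditioned on, so the collider stays closed — the path is blocked at E.
Since every path is blocked, d-separation holds.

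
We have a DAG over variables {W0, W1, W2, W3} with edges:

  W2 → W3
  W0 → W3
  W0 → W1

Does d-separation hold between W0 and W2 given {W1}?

There is one path between W0 and W2:
  1. W0 → W3 ← W2 — W3:collider[blocks] ⇒ blocked
Every path is blocked, so W0 and W2 are d-separated given {W1}.

Yes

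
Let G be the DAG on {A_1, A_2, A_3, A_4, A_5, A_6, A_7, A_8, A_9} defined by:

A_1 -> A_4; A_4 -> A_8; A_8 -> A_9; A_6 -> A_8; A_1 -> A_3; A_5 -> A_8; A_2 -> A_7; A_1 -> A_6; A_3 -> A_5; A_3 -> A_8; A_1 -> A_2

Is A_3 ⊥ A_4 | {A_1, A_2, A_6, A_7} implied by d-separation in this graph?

There are 6 undirected paths between A_3 and A_4; checking each against the conditioning set {A_1, A_2, A_6, A_7}:
Path 1: A_3 ← A_1 → A_4
  A_1 is a fork here and A_1 is conditioned on, so the path is blocked at A_1.
Path 2: A_3 ← A_1 → A_6 → A_8 ← A_4
  A_1 is a fork here and A_1 is conditioned on, so the path is blocked at A_1.
Path 3: A_3 → A_8 ← A_4
  A_8 is a collider here and neither A_8 nor any of its descendants is conditioned on, so the collider stays closed — the path is blocked at A_8.
Path 4: A_3 → A_8 ← A_6 ← A_1 → A_4
  A_8 is a collider here and neither A_8 nor any of its descendants is conditioned on, so the collider stays closed — the path is blocked at A_8.
Path 5: A_3 → A_5 → A_8 ← A_4
  A_8 is a collider here and neither A_8 nor any of its descendants is conditioned on, so the collider stays closed — the path is blocked at A_8.
Path 6: A_3 → A_5 → A_8 ← A_6 ← A_1 → A_4
  A_8 is a collider here and neither A_8 nor any of its descendants is conditioned on, so the collider stays closed — the path is blocked at A_8.
Since every path is blocked, d-separation holds.

Yes — A_3 and A_4 are d-separated given {A_1, A_2, A_6, A_7}.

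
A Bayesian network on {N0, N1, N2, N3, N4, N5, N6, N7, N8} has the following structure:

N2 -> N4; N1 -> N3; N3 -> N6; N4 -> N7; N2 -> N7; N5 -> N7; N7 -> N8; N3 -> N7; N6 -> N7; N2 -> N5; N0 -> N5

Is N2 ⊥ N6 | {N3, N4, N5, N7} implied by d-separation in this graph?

6 paths connect N2 and N6; each must be blocked for d-separation to hold:
Path 1: N2 → N7 ← N6
  N7 is a collider and N7 is conditioned on, which opens it — no node blocks this path, so it is active.
Path 2: N2 → N7 ← N3 → N6
  N3 is a fork here and N3 is conditioned on, so the path is blocked at N3.
Path 3: N2 → N5 → N7 ← N6
  N5 is a chain here and N5 is conditioned on, so the path is blocked at N5.
Path 4: N2 → N5 → N7 ← N3 → N6
  N5 is a chain here and N5 is conditioned on, so the path is blocked at N5.
Path 5: N2 → N4 → N7 ← N6
  N4 is a chain here and N4 is conditioned on, so the path is blocked at N4.
Path 6: N2 → N4 → N7 ← N3 → N6
  N4 is a chain here and N4 is conditioned on, so the path is blocked at N4.
At least one path is unblocked, so d-separation fails.

No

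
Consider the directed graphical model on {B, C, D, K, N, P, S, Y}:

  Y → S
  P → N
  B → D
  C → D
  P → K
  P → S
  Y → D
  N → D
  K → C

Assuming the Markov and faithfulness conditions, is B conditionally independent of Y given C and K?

Yes — B and Y are d-separated given {C, K}.

3 paths connect B and Y; each must be blocked for d-separation to hold:
Path 1: B → D ← N ← P → S ← Y
  D is a collider here and neither D nor any of its descendants is conditioned on, so the collider stays closed — the path is blocked at D.
Path 2: B → D ← C ← K ← P → S ← Y
  D is a collider here and neither D nor any of its descendants is conditioned on, so the collider stays closed — the path is blocked at D.
Path 3: B → D ← Y
  D is a collider here and neither D nor any of its descendants is conditioned on, so the collider stays closed — the path is blocked at D.
Since every path is blocked, d-separation holds.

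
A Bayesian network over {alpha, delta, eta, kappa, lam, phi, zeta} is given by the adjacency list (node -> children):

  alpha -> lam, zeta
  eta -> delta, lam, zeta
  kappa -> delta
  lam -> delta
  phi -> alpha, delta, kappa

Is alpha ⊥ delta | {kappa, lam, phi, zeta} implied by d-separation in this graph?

There are 6 undirected paths between alpha and delta; checking each against the conditioning set {kappa, lam, phi, zeta}:
  1. alpha → zeta ← eta → delta — zeta:collider[open]; eta:fork[open] ⇒ active
  2. alpha → zeta ← eta → lam → delta — zeta:collider[open]; eta:fork[open]; lam:chain[blocks] ⇒ blocked
  3. alpha → lam → delta — lam:chain[blocks] ⇒ blocked
  4. alpha → lam ← eta → delta — lam:collider[open]; eta:fork[open] ⇒ active
  5. alpha ← phi → delta — phi:fork[blocks] ⇒ blocked
  6. alpha ← phi → kappa → delta — phi:fork[blocks]; kappa:chain[blocks] ⇒ blocked
Because an active path exists, alpha and delta are not d-separated.

No — alpha and delta are not d-separated given {kappa, lam, phi, zeta}.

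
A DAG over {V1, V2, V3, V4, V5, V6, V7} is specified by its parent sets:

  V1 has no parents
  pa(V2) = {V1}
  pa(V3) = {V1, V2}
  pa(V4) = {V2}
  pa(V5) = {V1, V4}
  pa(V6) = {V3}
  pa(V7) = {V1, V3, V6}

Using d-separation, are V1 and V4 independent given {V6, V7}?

No

5 paths connect V1 and V4; each must be blocked for d-separation to hold:
Path 1: V1 → V5 ← V4
  V5 is a collider here and neither V5 nor any of its descendants is conditioned on, so the collider stays closed — the path is blocked at V5.
Path 2: V1 → V2 → V4
  V2 is a chain and V2 is not conditioned on — no node blocks this path, so it is active.
Path 3: V1 → V3 ← V2 → V4
  V3 is a collider and its descendant V6 is conditioned on, which opens it; V2 is a fork and V2 is not conditioned on — no node blocks this path, so it is active.
Path 4: V1 → V7 ← V6 ← V3 ← V2 → V4
  V6 is a chain here and V6 is conditioned on, so the path is blocked at V6.
Path 5: V1 → V7 ← V3 ← V2 → V4
  V7 is a collider and V7 is conditioned on, which opens it; V3 is a chain and V3 is not conditioned on; V2 is a fork and V2 is not conditioned on — no node blocks this path, so it is active.
Because an active path exists, V1 and V4 are not d-separated.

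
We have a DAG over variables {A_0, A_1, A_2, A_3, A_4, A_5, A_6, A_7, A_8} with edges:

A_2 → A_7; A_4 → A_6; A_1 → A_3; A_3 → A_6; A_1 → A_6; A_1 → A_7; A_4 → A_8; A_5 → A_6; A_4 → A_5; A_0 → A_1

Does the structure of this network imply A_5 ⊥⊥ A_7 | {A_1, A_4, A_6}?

Yes — A_5 and A_7 are d-separated given {A_1, A_4, A_6}.

We examine all 4 paths between A_5 and A_7:
Path 1: A_5 ← A_4 → A_6 ← A_3 ← A_1 → A_7
  A_4 is a fork here and A_4 is conditioned on, so the path is blocked at A_4.
Path 2: A_5 ← A_4 → A_6 ← A_1 → A_7
  A_4 is a fork here and A_4 is conditioned on, so the path is blocked at A_4.
Path 3: A_5 → A_6 ← A_3 ← A_1 → A_7
  A_1 is a fork here and A_1 is conditioned on, so the path is blocked at A_1.
Path 4: A_5 → A_6 ← A_1 → A_7
  A_1 is a fork here and A_1 is conditioned on, so the path is blocked at A_1.
Since every path is blocked, d-separation holds.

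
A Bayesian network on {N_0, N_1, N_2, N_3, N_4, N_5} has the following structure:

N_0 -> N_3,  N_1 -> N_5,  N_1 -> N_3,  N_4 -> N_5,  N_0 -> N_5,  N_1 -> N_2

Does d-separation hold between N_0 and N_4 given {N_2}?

Yes

2 paths connect N_0 and N_4; each must be blocked for d-separation to hold:
Path 1: N_0 → N_3 ← N_1 → N_5 ← N_4
  N_3 is a collider here and neither N_3 nor any of its descendants is conditioned on, so the collider stays closed — the path is blocked at N_3.
Path 2: N_0 → N_5 ← N_4
  N_5 is a collider here and neither N_5 nor any of its descendants is conditioned on, so the collider stays closed — the path is blocked at N_5.
Since every path is blocked, d-separation holds.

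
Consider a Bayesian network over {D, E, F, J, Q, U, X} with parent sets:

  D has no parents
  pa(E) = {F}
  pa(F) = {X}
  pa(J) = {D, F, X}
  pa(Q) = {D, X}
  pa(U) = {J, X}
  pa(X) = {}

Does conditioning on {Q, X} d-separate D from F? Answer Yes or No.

6 paths connect D and F; each must be blocked for d-separation to hold:
Path 1: D → Q ← X → J ← F
  X is a fork here and X is conditioned on, so the path is blocked at X.
Path 2: D → Q ← X → U ← J ← F
  X is a fork here and X is conditioned on, so the path is blocked at X.
Path 3: D → Q ← X → F
  X is a fork here and X is conditioned on, so the path is blocked at X.
Path 4: D → J ← X → F
  J is a collider here and neither J nor any of its descendants is conditioned on, so the collider stays closed — the path is blocked at J.
Path 5: D → J → U ← X → F
  U is a collider here and neither U nor any of its descendants is conditioned on, so the collider stays closed — the path is blocked at U.
Path 6: D → J ← F
  J is a collider here and neither J nor any of its descendants is conditioned on, so the collider stays closed — the path is blocked at J.
All paths are blocked; D ⊥ F | {Q, X} holds.

Yes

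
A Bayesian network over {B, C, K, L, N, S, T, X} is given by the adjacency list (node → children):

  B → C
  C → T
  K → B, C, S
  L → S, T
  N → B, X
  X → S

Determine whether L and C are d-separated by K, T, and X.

No

We examine all 5 paths between L and C:
Path 1: L → S ← K → C
  S is a collider here and neither S nor any of its descendants is conditioned on, so the collider stays closed — the path is blocked at S.
Path 2: L → S ← K → B → C
  S is a collider here and neither S nor any of its descendants is conditioned on, so the collider stays closed — the path is blocked at S.
Path 3: L → S ← X ← N → B → C
  S is a collider here and neither S nor any of its descendants is conditioned on, so the collider stays closed — the path is blocked at S.
Path 4: L → S ← X ← N → B ← K → C
  S is a collider here and neither S nor any of its descendants is conditioned on, so the collider stays closed — the path is blocked at S.
Path 5: L → T ← C
  T is a collider and T is conditioned on, which opens it — no node blocks this path, so it is active.
Since the path L → T ← C is active, L and C are not d-separated given {K, T, X}.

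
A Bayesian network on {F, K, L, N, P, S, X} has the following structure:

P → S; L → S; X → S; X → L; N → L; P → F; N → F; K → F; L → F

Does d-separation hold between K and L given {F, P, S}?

No — K and L are not d-separated given {F, P, S}.

There are 4 undirected paths between K and L; checking each against the conditioning set {F, P, S}:
  1. K → F ← N → L — F:collider[open]; N:fork[open] ⇒ active
  2. K → F ← L — F:collider[open] ⇒ active
  3. K → F ← P → S ← X → L — F:collider[open]; P:fork[blocks]; S:collider[open]; X:fork[open] ⇒ blocked
  4. K → F ← P → S ← L — F:collider[open]; P:fork[blocks]; S:collider[open] ⇒ blocked
Since the path K → F ← N → L is active, K and L are not d-separated given {F, P, S}.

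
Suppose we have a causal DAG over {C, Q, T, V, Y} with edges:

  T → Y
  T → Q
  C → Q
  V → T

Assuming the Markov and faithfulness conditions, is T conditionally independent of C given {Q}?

No

The only undirected path from T to C is:
Path 1: T → Q ← C
  Q is a collider and Q is conditioned on, which opens it — no node blocks this path, so it is active.
Since the path T → Q ← C is active, T and C are not d-separated given {Q}.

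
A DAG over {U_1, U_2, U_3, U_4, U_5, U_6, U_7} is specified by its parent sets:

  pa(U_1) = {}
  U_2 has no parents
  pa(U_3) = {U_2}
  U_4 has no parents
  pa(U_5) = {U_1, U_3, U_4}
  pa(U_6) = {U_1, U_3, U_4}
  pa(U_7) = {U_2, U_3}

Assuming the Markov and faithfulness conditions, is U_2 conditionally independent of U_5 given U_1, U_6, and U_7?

No

Enumerating the 6 paths from U_2 to U_5 and testing each for blocking by {U_1, U_6, U_7}:
  1. U_2 → U_7 ← U_3 → U_6 ← U_1 → U_5 — U_7:collider[open]; U_3:fork[open]; U_6:collider[open]; U_1:fork[blocks] ⇒ blocked
  2. U_2 → U_7 ← U_3 → U_6 ← U_4 → U_5 — U_7:collider[open]; U_3:fork[open]; U_6:collider[open]; U_4:fork[open] ⇒ active
  3. U_2 → U_7 ← U_3 → U_5 — U_7:collider[open]; U_3:fork[open] ⇒ active
  4. U_2 → U_3 → U_6 ← U_1 → U_5 — U_3:chain[open]; U_6:collider[open]; U_1:fork[blocks] ⇒ blocked
  5. U_2 → U_3 → U_6 ← U_4 → U_5 — U_3:chain[open]; U_6:collider[open]; U_4:fork[open] ⇒ active
  6. U_2 → U_3 → U_5 — U_3:chain[open] ⇒ active
Since the path U_2 → U_7 ← U_3 → U_6 ← U_4 → U_5 is active, U_2 and U_5 are not d-separated given {U_1, U_6, U_7}.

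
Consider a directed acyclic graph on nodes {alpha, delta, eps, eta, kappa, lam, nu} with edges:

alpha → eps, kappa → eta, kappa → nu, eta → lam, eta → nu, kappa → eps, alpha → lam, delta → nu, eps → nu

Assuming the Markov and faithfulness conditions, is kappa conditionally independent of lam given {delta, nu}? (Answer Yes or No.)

No

There are 6 undirected paths between kappa and lam; checking each against the conditioning set {delta, nu}:
Path 1: kappa → eta → lam
  eta is a chain and eta is not conditioned on — no node blocks this path, so it is active.
Path 2: kappa → eta → nu ← eps ← alpha → lam
  eta is a chain and eta is not conditioned on; nu is a collider and nu is conditioned on, which opens it; eps is a chain and eps is not conditioned on; alpha is a fork and alpha is not conditioned on — no node blocks this path, so it is active.
Path 3: kappa → nu ← eta → lam
  nu is a collider and nu is conditioned on, which opens it; eta is a fork and eta is not conditioned on — no node blocks this path, so it is active.
Path 4: kappa → nu ← eps ← alpha → lam
  nu is a collider and nu is conditioned on, which opens it; eps is a chain and eps is not conditioned on; alpha is a fork and alpha is not conditioned on — no node blocks this path, so it is active.
Path 5: kappa → eps ← alpha → lam
  eps is a collider and its descendant nu is conditioned on, which opens it; alpha is a fork and alpha is not conditioned on — no node blocks this path, so it is active.
Path 6: kappa → eps → nu ← eta → lam
  eps is a chain and eps is not conditioned on; nu is a collider and nu is conditioned on, which opens it; eta is a fork and eta is not conditioned on — no node blocks this path, so it is active.
At least one path is unblocked, so d-separation fails.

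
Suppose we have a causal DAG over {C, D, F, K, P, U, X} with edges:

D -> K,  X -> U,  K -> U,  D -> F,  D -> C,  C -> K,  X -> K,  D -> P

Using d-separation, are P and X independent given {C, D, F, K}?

Yes

4 paths connect P and X; each must be blocked for d-separation to hold:
Path 1: P ← D → C → K ← X
  D is a fork here and D is conditioned on, so the path is blocked at D.
Path 2: P ← D → C → K → U ← X
  D is a fork here and D is conditioned on, so the path is blocked at D.
Path 3: P ← D → K ← X
  D is a fork here and D is conditioned on, so the path is blocked at D.
Path 4: P ← D → K → U ← X
  D is a fork here and D is conditioned on, so the path is blocked at D.
Every path is blocked, so P and X are d-separated given {C, D, F, K}.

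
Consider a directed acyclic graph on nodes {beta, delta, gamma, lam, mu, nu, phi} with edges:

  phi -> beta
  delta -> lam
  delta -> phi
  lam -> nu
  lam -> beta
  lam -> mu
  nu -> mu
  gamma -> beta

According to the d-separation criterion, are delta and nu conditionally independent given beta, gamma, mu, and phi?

No — delta and nu are not d-separated given {beta, gamma, mu, phi}.

Enumerating the 4 paths from delta to nu and testing each for blocking by {beta, gamma, mu, phi}:
Path 1: delta → phi → beta ← lam → nu
  phi is a chain here and phi is conditioned on, so the path is blocked at phi.
Path 2: delta → phi → beta ← lam → mu ← nu
  phi is a chain here and phi is conditioned on, so the path is blocked at phi.
Path 3: delta → lam → nu
  lam is a chain and lam is not conditioned on — no node blocks this path, so it is active.
Path 4: delta → lam → mu ← nu
  lam is a chain and lam is not conditioned on; mu is a collider and mu is conditioned on, which opens it — no node blocks this path, so it is active.
At least one path is unblocked, so d-separation fails.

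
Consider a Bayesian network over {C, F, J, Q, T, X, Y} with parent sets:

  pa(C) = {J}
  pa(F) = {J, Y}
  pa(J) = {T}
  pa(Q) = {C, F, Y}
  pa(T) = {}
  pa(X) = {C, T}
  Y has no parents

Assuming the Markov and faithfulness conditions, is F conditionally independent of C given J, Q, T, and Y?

No

Enumerating the 4 paths from F to C and testing each for blocking by {J, Q, T, Y}:
  1. F ← J → C — J:fork[blocks] ⇒ blocked
  2. F ← J ← T → X ← C — J:chain[blocks]; T:fork[blocks]; X:collider[blocks] ⇒ blocked
  3. F → Q ← C — Q:collider[open] ⇒ active
  4. F ← Y → Q ← C — Y:fork[blocks]; Q:collider[open] ⇒ blocked
Since the path F → Q ← C is active, F and C are not d-separated given {J, Q, T, Y}.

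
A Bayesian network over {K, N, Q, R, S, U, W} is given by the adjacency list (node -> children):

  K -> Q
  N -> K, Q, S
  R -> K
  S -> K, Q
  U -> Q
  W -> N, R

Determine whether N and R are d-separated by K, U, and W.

No

6 paths connect N and R; each must be blocked for d-separation to hold:
  1. N → Q ← K ← R — Q:collider[blocks]; K:chain[blocks] ⇒ blocked
  2. N → Q ← S → K ← R — Q:collider[blocks]; S:fork[open]; K:collider[open] ⇒ blocked
  3. N → K ← R — K:collider[open] ⇒ active
  4. N ← W → R — W:fork[blocks] ⇒ blocked
  5. N → S → Q ← K ← R — S:chain[open]; Q:collider[blocks]; K:chain[blocks] ⇒ blocked
  6. N → S → K ← R — S:chain[open]; K:collider[open] ⇒ active
At least one path is unblocked, so d-separation fails.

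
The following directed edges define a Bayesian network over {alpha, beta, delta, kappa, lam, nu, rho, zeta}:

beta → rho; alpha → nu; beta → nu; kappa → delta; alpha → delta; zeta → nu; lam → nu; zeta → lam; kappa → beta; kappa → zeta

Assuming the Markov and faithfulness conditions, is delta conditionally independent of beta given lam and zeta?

No

Enumerating the 6 paths from delta to beta and testing each for blocking by {lam, zeta}:
Path 1: delta ← alpha → nu ← zeta ← kappa → beta
  nu is a collider here and neither nu nor any of its descendants is conditioned on, so the collider stays closed — the path is blocked at nu.
Path 2: delta ← alpha → nu ← lam ← zeta ← kappa → beta
  nu is a collider here and neither nu nor any of its descendants is conditioned on, so the collider stays closed — the path is blocked at nu.
Path 3: delta ← alpha → nu ← beta
  nu is a collider here and neither nu nor any of its descendants is conditioned on, so the collider stays closed — the path is blocked at nu.
Path 4: delta ← kappa → zeta → lam → nu ← beta
  zeta is a chain here and zeta is conditioned on, so the path is blocked at zeta.
Path 5: delta ← kappa → zeta → nu ← beta
  zeta is a chain here and zeta is conditioned on, so the path is blocked at zeta.
Path 6: delta ← kappa → beta
  kappa is a fork and kappa is not conditioned on — no node blocks this path, so it is active.
Because an active path exists, delta and beta are not d-separated.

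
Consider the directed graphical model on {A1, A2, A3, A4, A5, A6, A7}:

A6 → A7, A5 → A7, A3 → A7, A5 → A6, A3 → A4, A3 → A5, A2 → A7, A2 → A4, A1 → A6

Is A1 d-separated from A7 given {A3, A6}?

No

Enumerating the 4 paths from A1 to A7 and testing each for blocking by {A3, A6}:
  1. A1 → A6 → A7 — A6:chain[blocks] ⇒ blocked
  2. A1 → A6 ← A5 ← A3 → A7 — A6:collider[open]; A5:chain[open]; A3:fork[blocks] ⇒ blocked
  3. A1 → A6 ← A5 ← A3 → A4 ← A2 → A7 — A6:collider[open]; A5:chain[open]; A3:fork[blocks]; A4:collider[blocks]; A2:fork[open] ⇒ blocked
  4. A1 → A6 ← A5 → A7 — A6:collider[open]; A5:fork[open] ⇒ active
Since the path A1 → A6 ← A5 → A7 is active, A1 and A7 are not d-separated given {A3, A6}.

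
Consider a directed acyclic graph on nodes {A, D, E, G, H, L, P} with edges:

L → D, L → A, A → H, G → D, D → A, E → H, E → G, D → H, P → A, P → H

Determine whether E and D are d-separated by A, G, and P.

Yes

6 paths connect E and D; each must be blocked for d-separation to hold:
Path 1: E → G → D
  G is a chain here and G is conditioned on, so the path is blocked at G.
Path 2: E → H ← A ← D
  H is a collider here and neither H nor any of its descendants is conditioned on, so the collider stays closed — the path is blocked at H.
Path 3: E → H ← A ← L → D
  H is a collider here and neither H nor any of its descendants is conditioned on, so the collider stays closed — the path is blocked at H.
Path 4: E → H ← D
  H is a collider here and neither H nor any of its descendants is conditioned on, so the collider stays closed — the path is blocked at H.
Path 5: E → H ← P → A ← D
  H is a collider here and neither H nor any of its descendants is conditioned on, so the collider stays closed — the path is blocked at H.
Path 6: E → H ← P → A ← L → D
  H is a collider here and neither H nor any of its descendants is conditioned on, so the collider stays closed — the path is blocked at H.
Since every path is blocked, d-separation holds.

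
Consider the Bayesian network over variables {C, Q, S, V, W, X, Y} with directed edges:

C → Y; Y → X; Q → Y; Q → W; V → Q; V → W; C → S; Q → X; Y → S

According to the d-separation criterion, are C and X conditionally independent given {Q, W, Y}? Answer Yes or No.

We examine all 4 paths between C and X:
Path 1: C → Y ← Q → X
  Q is a fork here and Q is conditioned on, so the path is blocked at Q.
Path 2: C → Y → X
  Y is a chain here and Y is conditioned on, so the path is blocked at Y.
Path 3: C → S ← Y ← Q → X
  S is a collider here and neither S nor any of its descendants is conditioned on, so the collider stays closed — the path is blocked at S.
Path 4: C → S ← Y → X
  S is a collider here and neither S nor any of its descendants is conditioned on, so the collider stays closed — the path is blocked at S.
All paths are blocked; C ⊥ X | {Q, W, Y} holds.

Yes — C and X are d-separated given {Q, W, Y}.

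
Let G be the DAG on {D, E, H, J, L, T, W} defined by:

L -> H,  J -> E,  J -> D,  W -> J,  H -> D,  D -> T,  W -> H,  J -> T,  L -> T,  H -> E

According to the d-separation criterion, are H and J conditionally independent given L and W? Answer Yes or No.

Yes

There are 6 undirected paths between H and J; checking each against the conditioning set {L, W}:
Path 1: H → D ← J
  D is a collider here and neither D nor any of its descendants is conditioned on, so the collider stays closed — the path is blocked at D.
Path 2: H → D → T ← J
  T is a collider here and neither T nor any of its descendants is conditioned on, so the collider stays closed — the path is blocked at T.
Path 3: H → E ← J
  E is a collider here and neither E nor any of its descendants is conditioned on, so the collider stays closed — the path is blocked at E.
Path 4: H ← W → J
  W is a fork here and W is conditioned on, so the path is blocked at W.
Path 5: H ← L → T ← D ← J
  L is a fork here and L is conditioned on, so the path is blocked at L.
Path 6: H ← L → T ← J
  L is a fork here and L is conditioned on, so the path is blocked at L.
All paths are blocked; H ⊥ J | {L, W} holds.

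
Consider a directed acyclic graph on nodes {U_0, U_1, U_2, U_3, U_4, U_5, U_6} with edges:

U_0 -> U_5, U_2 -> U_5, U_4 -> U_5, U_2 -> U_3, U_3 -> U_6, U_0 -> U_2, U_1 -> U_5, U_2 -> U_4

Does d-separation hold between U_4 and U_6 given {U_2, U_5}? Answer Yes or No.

Yes

3 paths connect U_4 and U_6; each must be blocked for d-separation to hold:
  1. U_4 ← U_2 → U_3 → U_6 — U_2:fork[blocks]; U_3:chain[open] ⇒ blocked
  2. U_4 → U_5 ← U_2 → U_3 → U_6 — U_5:collider[open]; U_2:fork[blocks]; U_3:chain[open] ⇒ blocked
  3. U_4 → U_5 ← U_0 → U_2 → U_3 → U_6 — U_5:collider[open]; U_0:fork[open]; U_2:chain[blocks]; U_3:chain[open] ⇒ blocked
Since every path is blocked, d-separation holds.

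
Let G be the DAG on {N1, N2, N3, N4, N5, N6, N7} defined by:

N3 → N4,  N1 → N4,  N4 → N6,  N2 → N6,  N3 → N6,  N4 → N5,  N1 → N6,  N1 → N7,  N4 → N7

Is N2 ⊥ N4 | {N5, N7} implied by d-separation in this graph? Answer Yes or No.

We examine all 4 paths between N2 and N4:
Path 1: N2 → N6 ← N1 → N7 ← N4
  N6 is a collider here and neither N6 nor any of its descendants is conditioned on, so the collider stays closed — the path is blocked at N6.
Path 2: N2 → N6 ← N1 → N4
  N6 is a collider here and neither N6 nor any of its descendants is conditioned on, so the collider stays closed — the path is blocked at N6.
Path 3: N2 → N6 ← N3 → N4
  N6 is a collider here and neither N6 nor any of its descendants is conditioned on, so the collider stays closed — the path is blocked at N6.
Path 4: N2 → N6 ← N4
  N6 is a collider here and neither N6 nor any of its descendants is conditioned on, so the collider stays closed — the path is blocked at N6.
Since every path is blocked, d-separation holds.

Yes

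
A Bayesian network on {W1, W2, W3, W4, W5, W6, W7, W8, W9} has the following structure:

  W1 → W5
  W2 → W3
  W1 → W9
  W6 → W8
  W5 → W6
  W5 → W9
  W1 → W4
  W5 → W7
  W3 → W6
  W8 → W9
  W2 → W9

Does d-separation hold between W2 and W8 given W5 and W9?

Enumerating the 6 paths from W2 to W8 and testing each for blocking by {W5, W9}:
Path 1: W2 → W3 → W6 → W8
  W3 is a chain and W3 is not conditioned on; W6 is a chain and W6 is not conditioned on — no node blocks this path, so it is active.
Path 2: W2 → W3 → W6 ← W5 → W9 ← W8
  W5 is a fork here and W5 is conditioned on, so the path is blocked at W5.
Path 3: W2 → W3 → W6 ← W5 ← W1 → W9 ← W8
  W5 is a chain here and W5 is conditioned on, so the path is blocked at W5.
Path 4: W2 → W9 ← W8
  W9 is a collider and W9 is conditioned on, which opens it — no node blocks this path, so it is active.
Path 5: W2 → W9 ← W5 → W6 → W8
  W5 is a fork here and W5 is conditioned on, so the path is blocked at W5.
Path 6: W2 → W9 ← W1 → W5 → W6 → W8
  W5 is a chain here and W5 is conditioned on, so the path is blocked at W5.
Since the path W2 → W3 → W6 → W8 is active, W2 and W8 are not d-separated given {W5, W9}.

No — W2 and W8 are not d-separated given {W5, W9}.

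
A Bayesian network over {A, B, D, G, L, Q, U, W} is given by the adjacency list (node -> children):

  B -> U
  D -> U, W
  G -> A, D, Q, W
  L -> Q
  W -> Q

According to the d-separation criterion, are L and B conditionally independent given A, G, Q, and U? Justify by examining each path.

No

There are 4 undirected paths between L and B; checking each against the conditioning set {A, G, Q, U}:
Path 1: L → Q ← W ← D → U ← B
  Q is a collider and Q is conditioned on, which opens it; W is a chain and W is not conditioned on; D is a fork and D is not conditioned on; U is a collider and U is conditioned on, which opens it — no node blocks this path, so it is active.
Path 2: L → Q ← W ← G → D → U ← B
  G is a fork here and G is conditioned on, so the path is blocked at G.
Path 3: L → Q ← G → D → U ← B
  G is a fork here and G is conditioned on, so the path is blocked at G.
Path 4: L → Q ← G → W ← D → U ← B
  G is a fork here and G is conditioned on, so the path is blocked at G.
Since the path L → Q ← W ← D → U ← B is active, L and B are not d-separated given {A, G, Q, U}.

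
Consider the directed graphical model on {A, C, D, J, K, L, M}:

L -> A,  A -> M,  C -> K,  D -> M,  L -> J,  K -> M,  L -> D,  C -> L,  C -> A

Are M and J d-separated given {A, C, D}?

5 paths connect M and J; each must be blocked for d-separation to hold:
  1. M ← K ← C → L → J — K:chain[open]; C:fork[blocks]; L:chain[open] ⇒ blocked
  2. M ← K ← C → A ← L → J — K:chain[open]; C:fork[blocks]; A:collider[open]; L:fork[open] ⇒ blocked
  3. M ← A ← L → J — A:chain[blocks]; L:fork[open] ⇒ blocked
  4. M ← A ← C → L → J — A:chain[blocks]; C:fork[blocks]; L:chain[open] ⇒ blocked
  5. M ← D ← L → J — D:chain[blocks]; L:fork[open] ⇒ blocked
Every path is blocked, so M and J are d-separated given {A, C, D}.

Yes — M and J are d-separated given {A, C, D}.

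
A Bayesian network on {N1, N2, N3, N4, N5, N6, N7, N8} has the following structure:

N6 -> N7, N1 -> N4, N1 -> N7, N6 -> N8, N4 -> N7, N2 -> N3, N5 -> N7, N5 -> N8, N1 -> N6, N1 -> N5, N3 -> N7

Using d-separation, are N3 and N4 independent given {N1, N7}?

There are 6 undirected paths between N3 and N4; checking each against the conditioning set {N1, N7}:
Path 1: N3 → N7 ← N1 → N4
  N1 is a fork here and N1 is conditioned on, so the path is blocked at N1.
Path 2: N3 → N7 ← N6 → N8 ← N5 ← N1 → N4
  N8 is a collider here and neither N8 nor any of its descendants is conditioned on, so the collider stays closed — the path is blocked at N8.
Path 3: N3 → N7 ← N6 ← N1 → N4
  N1 is a fork here and N1 is conditioned on, so the path is blocked at N1.
Path 4: N3 → N7 ← N5 → N8 ← N6 ← N1 → N4
  N8 is a collider here and neither N8 nor any of its descendants is conditioned on, so the collider stays closed — the path is blocked at N8.
Path 5: N3 → N7 ← N5 ← N1 → N4
  N1 is a fork here and N1 is conditioned on, so the path is blocked at N1.
Path 6: N3 → N7 ← N4
  N7 is a collider and N7 is conditioned on, which opens it — no node blocks this path, so it is active.
Because an active path exists, N3 and N4 are not d-separated.

No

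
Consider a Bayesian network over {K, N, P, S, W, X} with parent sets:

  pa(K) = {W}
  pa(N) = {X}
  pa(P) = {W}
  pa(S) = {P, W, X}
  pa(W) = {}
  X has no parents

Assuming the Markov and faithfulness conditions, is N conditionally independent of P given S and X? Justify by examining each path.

There are 2 undirected paths between N and P; checking each against the conditioning set {S, X}:
Path 1: N ← X → S ← P
  X is a fork here and X is conditioned on, so the path is blocked at X.
Path 2: N ← X → S ← W → P
  X is a fork here and X is conditioned on, so the path is blocked at X.
Since every path is blocked, d-separation holds.

Yes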